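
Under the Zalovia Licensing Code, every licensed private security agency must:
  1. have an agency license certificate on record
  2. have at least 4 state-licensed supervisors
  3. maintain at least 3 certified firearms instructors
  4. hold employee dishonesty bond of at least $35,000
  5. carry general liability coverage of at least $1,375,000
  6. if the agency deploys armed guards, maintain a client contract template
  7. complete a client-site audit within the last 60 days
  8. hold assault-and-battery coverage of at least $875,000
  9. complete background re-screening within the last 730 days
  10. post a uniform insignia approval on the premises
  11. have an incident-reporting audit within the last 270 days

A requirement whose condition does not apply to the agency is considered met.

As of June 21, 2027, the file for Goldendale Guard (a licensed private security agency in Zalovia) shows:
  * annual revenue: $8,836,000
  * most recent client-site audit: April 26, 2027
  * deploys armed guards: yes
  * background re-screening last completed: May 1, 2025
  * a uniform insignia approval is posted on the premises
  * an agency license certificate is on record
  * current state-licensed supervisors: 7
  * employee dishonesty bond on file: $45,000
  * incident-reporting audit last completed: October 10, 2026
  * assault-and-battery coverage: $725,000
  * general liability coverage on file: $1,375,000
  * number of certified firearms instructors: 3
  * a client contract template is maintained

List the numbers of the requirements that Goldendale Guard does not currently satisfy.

8, 9

1. agency license certificate present → met
2. state-licensed supervisors 7 ≥ 4 → met
3. certified firearms instructors 3 ≥ 3 → met
4. employee dishonesty bond $45,000 ≥ $35,000 → met
5. general liability coverage $1,375,000 ≥ $1,375,000 → met
6. condition 'deploys armed guards' holds; client contract template present → met
7. client-site audit 56 days ago vs limit 60 → met
8. assault-and-battery coverage $725,000 < $875,000 → not met
9. background re-screening 781 days ago vs limit 730 → not met
10. uniform insignia approval present → met
11. incident-reporting audit 254 days ago vs limit 270 → met
Not met: 8, 9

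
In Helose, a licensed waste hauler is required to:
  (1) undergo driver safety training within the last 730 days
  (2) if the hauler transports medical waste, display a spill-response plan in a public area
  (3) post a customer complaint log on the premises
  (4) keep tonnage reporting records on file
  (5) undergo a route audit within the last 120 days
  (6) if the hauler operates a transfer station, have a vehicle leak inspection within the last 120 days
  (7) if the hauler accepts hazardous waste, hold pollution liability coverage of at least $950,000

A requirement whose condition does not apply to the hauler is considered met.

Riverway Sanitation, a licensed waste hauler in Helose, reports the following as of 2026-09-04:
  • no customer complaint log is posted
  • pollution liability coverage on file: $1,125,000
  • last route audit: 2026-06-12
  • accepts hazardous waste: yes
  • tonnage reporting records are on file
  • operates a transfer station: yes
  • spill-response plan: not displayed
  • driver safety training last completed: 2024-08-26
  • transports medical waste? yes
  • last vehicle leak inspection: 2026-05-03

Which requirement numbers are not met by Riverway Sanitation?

1, 2, 3, 6

1. driver safety training 739 days ago vs limit 730 → not met
2. condition 'transports medical waste' holds; spill-response plan absent → not met
3. customer complaint log absent → not met
4. tonnage reporting records present → met
5. route audit 84 days ago vs limit 120 → met
6. condition 'operates a transfer station' holds; vehicle leak inspection 124 days ago vs limit 120 → not met
7. condition 'accepts hazardous waste' holds; pollution liability coverage $1,125,000 ≥ $950,000 → met
Not met: 1, 2, 3, 6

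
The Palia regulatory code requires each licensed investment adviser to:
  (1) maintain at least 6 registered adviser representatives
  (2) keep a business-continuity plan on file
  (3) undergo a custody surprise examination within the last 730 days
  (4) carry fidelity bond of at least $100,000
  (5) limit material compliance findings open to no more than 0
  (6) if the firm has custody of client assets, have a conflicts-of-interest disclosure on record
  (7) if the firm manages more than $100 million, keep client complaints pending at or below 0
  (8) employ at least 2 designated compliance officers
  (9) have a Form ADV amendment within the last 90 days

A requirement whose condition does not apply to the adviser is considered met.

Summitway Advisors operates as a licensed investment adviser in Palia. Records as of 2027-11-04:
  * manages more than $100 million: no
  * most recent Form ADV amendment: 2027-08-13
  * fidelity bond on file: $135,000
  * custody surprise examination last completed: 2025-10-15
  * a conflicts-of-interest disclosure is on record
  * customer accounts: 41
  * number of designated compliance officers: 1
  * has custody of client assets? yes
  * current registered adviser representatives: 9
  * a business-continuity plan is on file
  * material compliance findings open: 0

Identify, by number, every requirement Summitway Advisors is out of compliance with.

3, 8

1. registered adviser representatives 9 ≥ 6 → met
2. business-continuity plan present → met
3. custody surprise examination 750 days ago vs limit 730 → not met
4. fidelity bond $135,000 ≥ $100,000 → met
5. material compliance findings open 0 ≤ 0 → met
6. condition 'has custody of client assets' holds; conflicts-of-interest disclosure present → met
7. condition 'manages more than $100 million' does not hold → requirement n/a → met
8. designated compliance officers 1 < 2 → not met
9. Form ADV amendment 83 days ago vs limit 90 → met
Not met: 3, 8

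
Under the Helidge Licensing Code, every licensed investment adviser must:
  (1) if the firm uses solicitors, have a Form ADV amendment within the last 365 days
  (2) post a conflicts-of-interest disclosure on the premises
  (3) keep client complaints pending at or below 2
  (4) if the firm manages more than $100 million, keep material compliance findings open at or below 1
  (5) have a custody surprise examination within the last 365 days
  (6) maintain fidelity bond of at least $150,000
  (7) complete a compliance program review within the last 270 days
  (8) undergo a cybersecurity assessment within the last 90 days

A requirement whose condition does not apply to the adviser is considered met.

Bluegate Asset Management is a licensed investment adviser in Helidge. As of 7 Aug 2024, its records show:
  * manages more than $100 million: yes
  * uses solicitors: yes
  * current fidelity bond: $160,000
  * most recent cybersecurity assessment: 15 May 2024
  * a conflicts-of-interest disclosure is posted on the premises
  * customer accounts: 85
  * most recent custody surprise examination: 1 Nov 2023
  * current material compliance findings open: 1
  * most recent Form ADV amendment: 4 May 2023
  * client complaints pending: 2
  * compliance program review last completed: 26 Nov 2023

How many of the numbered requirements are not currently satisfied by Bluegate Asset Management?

1

1. condition 'uses solicitors' holds; Form ADV amendment 461 days ago vs limit 365 → not met
2. conflicts-of-interest disclosure present → met
3. client complaints pending 2 ≤ 2 → met
4. condition 'manages more than $100 million' holds; material compliance findings open 1 ≤ 1 → met
5. custody surprise examination 280 days ago vs limit 365 → met
6. fidelity bond $160,000 ≥ $150,000 → met
7. compliance program review 255 days ago vs limit 270 → met
8. cybersecurity assessment 84 days ago vs limit 90 → met
Not met: 1 of 8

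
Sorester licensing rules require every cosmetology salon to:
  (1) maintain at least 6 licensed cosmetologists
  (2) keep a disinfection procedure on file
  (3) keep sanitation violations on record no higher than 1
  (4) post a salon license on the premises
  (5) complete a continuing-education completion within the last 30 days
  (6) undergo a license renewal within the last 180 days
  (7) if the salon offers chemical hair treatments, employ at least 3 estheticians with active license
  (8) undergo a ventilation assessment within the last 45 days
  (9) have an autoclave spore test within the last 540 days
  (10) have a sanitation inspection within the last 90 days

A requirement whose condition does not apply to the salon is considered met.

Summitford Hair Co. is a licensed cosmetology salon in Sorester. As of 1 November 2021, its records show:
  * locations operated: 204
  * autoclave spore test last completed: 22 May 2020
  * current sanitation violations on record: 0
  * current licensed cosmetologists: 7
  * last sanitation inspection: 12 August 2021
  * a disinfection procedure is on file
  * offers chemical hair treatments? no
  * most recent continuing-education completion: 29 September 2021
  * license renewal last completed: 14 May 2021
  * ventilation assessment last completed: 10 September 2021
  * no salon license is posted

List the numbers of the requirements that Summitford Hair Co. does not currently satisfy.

4, 5, 8

1. licensed cosmetologists 7 ≥ 6 → met
2. disinfection procedure present → met
3. sanitation violations on record 0 ≤ 1 → met
4. salon license absent → not met
5. continuing-education completion 33 days ago vs limit 30 → not met
6. license renewal 171 days ago vs limit 180 → met
7. condition 'offers chemical hair treatments' does not hold → requirement n/a → met
8. ventilation assessment 52 days ago vs limit 45 → not met
9. autoclave spore test 528 days ago vs limit 540 → met
10. sanitation inspection 81 days ago vs limit 90 → met
Not met: 4, 5, 8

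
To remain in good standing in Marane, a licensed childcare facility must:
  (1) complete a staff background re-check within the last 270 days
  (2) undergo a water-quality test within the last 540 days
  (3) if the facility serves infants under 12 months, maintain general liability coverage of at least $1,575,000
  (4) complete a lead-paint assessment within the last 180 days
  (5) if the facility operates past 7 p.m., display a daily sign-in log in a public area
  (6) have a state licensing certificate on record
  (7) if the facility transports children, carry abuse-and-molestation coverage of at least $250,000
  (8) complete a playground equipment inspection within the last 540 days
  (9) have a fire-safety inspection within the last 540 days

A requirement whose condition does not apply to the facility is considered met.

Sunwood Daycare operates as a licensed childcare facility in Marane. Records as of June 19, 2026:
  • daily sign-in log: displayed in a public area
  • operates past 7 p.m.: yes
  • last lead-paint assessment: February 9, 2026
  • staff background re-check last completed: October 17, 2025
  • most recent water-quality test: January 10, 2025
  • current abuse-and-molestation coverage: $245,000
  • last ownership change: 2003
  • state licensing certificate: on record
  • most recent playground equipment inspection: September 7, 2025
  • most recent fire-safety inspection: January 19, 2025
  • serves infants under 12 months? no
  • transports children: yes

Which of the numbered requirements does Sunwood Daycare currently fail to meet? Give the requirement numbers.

1. staff background re-check 245 days ago vs limit 270 → met
2. water-quality test 525 days ago vs limit 540 → met
3. condition 'serves infants under 12 months' does not hold → requirement n/a → met
4. lead-paint assessment 130 days ago vs limit 180 → met
5. condition 'operates past 7 p.m.' holds; daily sign-in log present → met
6. state licensing certificate present → met
7. condition 'transports children' holds; abuse-and-molestation coverage $245,000 < $250,000 → not met
8. playground equipment inspection 285 days ago vs limit 540 → met
9. fire-safety inspection 516 days ago vs limit 540 → met
Not met: 7

7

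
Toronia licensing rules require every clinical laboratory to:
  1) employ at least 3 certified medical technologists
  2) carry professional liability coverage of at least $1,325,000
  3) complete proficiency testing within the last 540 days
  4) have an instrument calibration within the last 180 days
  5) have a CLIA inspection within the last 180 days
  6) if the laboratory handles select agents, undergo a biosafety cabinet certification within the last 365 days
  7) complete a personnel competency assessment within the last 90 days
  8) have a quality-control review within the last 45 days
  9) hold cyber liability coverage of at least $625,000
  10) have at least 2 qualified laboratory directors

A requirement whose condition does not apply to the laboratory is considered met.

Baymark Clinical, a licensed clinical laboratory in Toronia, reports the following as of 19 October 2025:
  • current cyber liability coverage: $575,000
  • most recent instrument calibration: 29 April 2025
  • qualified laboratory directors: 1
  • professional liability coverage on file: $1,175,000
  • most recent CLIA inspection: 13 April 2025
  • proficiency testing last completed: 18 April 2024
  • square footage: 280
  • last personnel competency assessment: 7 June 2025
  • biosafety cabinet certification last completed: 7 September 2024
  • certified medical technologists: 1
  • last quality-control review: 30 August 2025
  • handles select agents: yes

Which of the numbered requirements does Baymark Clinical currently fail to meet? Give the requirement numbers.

1. certified medical technologists 1 < 3 → not met
2. professional liability coverage $1,175,000 < $1,325,000 → not met
3. proficiency testing 549 days ago vs limit 540 → not met
4. instrument calibration 173 days ago vs limit 180 → met
5. CLIA inspection 189 days ago vs limit 180 → not met
6. condition 'handles select agents' holds; biosafety cabinet certification 407 days ago vs limit 365 → not met
7. personnel competency assessment 134 days ago vs limit 90 → not met
8. quality-control review 50 days ago vs limit 45 → not met
9. cyber liability coverage $575,000 < $625,000 → not met
10. qualified laboratory directors 1 < 2 → not met
Not met: 1, 2, 3, 5, 6, 7, 8, 9, 10

1, 2, 3, 5, 6, 7, 8, 9, 10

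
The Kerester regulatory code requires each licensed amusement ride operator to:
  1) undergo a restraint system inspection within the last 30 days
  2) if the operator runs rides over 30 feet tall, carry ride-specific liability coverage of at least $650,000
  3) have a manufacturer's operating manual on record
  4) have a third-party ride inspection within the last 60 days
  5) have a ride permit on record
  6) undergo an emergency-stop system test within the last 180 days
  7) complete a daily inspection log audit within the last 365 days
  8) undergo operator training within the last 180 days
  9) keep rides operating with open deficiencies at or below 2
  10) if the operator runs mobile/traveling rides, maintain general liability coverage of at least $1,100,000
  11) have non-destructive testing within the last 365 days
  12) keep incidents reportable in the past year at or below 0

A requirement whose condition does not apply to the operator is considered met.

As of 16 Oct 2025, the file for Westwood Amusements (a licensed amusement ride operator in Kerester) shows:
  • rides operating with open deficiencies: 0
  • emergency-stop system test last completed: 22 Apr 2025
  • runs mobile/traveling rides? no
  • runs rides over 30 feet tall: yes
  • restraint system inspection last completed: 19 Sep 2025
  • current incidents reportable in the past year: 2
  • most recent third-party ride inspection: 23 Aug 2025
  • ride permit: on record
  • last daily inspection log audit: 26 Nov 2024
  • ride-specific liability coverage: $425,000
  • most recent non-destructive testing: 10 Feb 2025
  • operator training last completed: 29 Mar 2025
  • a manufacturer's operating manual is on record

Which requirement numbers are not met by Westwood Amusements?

1. restraint system inspection 27 days ago vs limit 30 → met
2. condition 'runs rides over 30 feet tall' holds; ride-specific liability coverage $425,000 < $650,000 → not met
3. manufacturer's operating manual present → met
4. third-party ride inspection 54 days ago vs limit 60 → met
5. ride permit present → met
6. emergency-stop system test 177 days ago vs limit 180 → met
7. daily inspection log audit 324 days ago vs limit 365 → met
8. operator training 201 days ago vs limit 180 → not met
9. rides operating with open deficiencies 0 ≤ 2 → met
10. condition 'runs mobile/traveling rides' does not hold → requirement n/a → met
11. non-destructive testing 248 days ago vs limit 365 → met
12. incidents reportable in the past year 2 > 0 → not met
Not met: 2, 8, 12

2, 8, 12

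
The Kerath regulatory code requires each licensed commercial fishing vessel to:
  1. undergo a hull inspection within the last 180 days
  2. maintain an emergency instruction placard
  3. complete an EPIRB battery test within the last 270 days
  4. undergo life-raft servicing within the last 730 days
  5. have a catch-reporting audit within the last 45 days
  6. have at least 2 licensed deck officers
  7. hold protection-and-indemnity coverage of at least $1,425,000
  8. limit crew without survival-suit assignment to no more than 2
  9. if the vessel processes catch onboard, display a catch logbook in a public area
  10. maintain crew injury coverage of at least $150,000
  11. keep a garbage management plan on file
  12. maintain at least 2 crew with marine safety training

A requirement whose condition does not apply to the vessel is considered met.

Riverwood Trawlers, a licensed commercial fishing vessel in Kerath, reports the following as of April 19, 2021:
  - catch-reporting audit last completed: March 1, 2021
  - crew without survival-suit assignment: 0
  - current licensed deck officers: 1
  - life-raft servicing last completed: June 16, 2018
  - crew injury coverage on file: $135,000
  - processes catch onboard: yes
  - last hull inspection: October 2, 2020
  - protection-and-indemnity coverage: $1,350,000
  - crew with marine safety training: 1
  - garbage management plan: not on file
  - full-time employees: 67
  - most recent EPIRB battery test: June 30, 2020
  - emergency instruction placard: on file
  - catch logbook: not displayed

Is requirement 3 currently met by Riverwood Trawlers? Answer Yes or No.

3. EPIRB battery test 293 days ago vs limit 270 → not met

No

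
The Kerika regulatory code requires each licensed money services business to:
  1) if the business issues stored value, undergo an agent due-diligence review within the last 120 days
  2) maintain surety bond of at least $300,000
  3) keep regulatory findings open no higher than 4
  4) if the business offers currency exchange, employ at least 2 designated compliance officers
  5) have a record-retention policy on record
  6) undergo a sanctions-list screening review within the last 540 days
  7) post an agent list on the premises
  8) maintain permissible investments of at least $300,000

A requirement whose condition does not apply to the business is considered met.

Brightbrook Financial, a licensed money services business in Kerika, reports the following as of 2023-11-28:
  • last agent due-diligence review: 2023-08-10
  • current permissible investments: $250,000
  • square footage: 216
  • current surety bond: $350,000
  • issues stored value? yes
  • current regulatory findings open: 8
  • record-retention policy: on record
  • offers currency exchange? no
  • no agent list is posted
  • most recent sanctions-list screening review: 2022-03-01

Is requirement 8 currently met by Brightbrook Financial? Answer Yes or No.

8. permissible investments $250,000 < $300,000 → not met

No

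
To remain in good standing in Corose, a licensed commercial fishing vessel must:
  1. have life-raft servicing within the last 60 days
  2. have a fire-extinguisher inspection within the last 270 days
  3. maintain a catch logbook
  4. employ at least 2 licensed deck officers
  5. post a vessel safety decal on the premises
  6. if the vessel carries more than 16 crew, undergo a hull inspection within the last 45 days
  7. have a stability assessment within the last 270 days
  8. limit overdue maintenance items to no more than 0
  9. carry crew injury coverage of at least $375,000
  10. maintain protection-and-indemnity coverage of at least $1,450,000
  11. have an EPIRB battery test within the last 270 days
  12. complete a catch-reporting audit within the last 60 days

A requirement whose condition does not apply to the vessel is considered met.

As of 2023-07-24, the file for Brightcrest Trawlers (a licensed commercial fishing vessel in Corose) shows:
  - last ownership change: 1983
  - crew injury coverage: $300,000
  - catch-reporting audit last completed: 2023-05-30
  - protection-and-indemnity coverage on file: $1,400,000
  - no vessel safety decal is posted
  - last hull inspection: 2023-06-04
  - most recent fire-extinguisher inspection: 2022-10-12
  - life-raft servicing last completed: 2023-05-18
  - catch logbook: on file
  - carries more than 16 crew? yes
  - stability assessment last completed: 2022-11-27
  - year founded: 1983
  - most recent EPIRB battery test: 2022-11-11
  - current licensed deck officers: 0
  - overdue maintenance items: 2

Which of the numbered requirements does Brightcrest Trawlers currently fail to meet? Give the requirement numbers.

1. life-raft servicing 67 days ago vs limit 60 → not met
2. fire-extinguisher inspection 285 days ago vs limit 270 → not met
3. catch logbook present → met
4. licensed deck officers 0 < 2 → not met
5. vessel safety decal absent → not met
6. condition 'carries more than 16 crew' holds; hull inspection 50 days ago vs limit 45 → not met
7. stability assessment 239 days ago vs limit 270 → met
8. overdue maintenance items 2 > 0 → not met
9. crew injury coverage $300,000 < $375,000 → not met
10. protection-and-indemnity coverage $1,400,000 < $1,450,000 → not met
11. EPIRB battery test 255 days ago vs limit 270 → met
12. catch-reporting audit 55 days ago vs limit 60 → met
Not met: 1, 2, 4, 5, 6, 8, 9, 10

1, 2, 4, 5, 6, 8, 9, 10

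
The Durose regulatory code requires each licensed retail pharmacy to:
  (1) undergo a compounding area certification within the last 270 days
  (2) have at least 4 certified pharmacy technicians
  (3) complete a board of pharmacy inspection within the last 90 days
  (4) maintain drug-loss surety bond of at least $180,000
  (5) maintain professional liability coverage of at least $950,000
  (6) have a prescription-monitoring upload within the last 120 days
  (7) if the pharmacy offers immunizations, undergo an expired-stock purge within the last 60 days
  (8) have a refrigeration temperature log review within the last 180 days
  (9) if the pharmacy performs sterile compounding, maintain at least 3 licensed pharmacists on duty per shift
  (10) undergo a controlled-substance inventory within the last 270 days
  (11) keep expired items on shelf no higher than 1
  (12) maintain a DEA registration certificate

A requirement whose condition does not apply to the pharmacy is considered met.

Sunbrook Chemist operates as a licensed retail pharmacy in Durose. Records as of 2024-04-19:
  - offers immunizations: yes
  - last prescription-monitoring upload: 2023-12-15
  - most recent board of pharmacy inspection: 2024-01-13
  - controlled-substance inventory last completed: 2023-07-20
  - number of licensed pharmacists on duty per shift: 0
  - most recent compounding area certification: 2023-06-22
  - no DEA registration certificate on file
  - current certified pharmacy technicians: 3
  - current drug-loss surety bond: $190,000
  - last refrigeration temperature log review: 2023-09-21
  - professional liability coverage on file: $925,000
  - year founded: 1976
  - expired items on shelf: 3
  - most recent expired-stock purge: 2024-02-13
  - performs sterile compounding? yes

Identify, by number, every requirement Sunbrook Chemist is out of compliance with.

1, 2, 3, 5, 6, 7, 8, 9, 10, 11, 12

1. compounding area certification 302 days ago vs limit 270 → not met
2. certified pharmacy technicians 3 < 4 → not met
3. board of pharmacy inspection 97 days ago vs limit 90 → not met
4. drug-loss surety bond $190,000 ≥ $180,000 → met
5. professional liability coverage $925,000 < $950,000 → not met
6. prescription-monitoring upload 126 days ago vs limit 120 → not met
7. condition 'offers immunizations' holds; expired-stock purge 66 days ago vs limit 60 → not met
8. refrigeration temperature log review 211 days ago vs limit 180 → not met
9. condition 'performs sterile compounding' holds; licensed pharmacists on duty per shift 0 < 3 → not met
10. controlled-substance inventory 274 days ago vs limit 270 → not met
11. expired items on shelf 3 > 1 → not met
12. DEA registration certificate absent → not met
Not met: 1, 2, 3, 5, 6, 7, 8, 9, 10, 11, 12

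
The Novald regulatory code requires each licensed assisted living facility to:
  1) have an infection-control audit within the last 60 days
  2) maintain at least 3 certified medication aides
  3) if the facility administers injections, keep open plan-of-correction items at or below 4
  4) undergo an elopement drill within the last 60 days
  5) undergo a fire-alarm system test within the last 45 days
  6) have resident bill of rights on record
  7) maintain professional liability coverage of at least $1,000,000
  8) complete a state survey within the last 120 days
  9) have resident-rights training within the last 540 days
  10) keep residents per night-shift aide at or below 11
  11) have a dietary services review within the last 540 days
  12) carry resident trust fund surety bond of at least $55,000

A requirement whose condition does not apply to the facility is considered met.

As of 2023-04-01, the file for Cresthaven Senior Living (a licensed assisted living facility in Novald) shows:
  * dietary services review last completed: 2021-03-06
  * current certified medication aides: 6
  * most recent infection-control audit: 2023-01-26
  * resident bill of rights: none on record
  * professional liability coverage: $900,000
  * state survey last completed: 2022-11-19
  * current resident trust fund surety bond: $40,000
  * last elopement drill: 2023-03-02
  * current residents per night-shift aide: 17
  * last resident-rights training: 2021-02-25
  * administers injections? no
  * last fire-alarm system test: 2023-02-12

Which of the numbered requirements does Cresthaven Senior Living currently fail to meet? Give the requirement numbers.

1, 5, 6, 7, 8, 9, 10, 11, 12

1. infection-control audit 65 days ago vs limit 60 → not met
2. certified medication aides 6 ≥ 3 → met
3. condition 'administers injections' does not hold → requirement n/a → met
4. elopement drill 30 days ago vs limit 60 → met
5. fire-alarm system test 48 days ago vs limit 45 → not met
6. resident bill of rights absent → not met
7. professional liability coverage $900,000 < $1,000,000 → not met
8. state survey 133 days ago vs limit 120 → not met
9. resident-rights training 765 days ago vs limit 540 → not met
10. residents per night-shift aide 17 > 11 → not met
11. dietary services review 756 days ago vs limit 540 → not met
12. resident trust fund surety bond $40,000 < $55,000 → not met
Not met: 1, 5, 6, 7, 8, 9, 10, 11, 12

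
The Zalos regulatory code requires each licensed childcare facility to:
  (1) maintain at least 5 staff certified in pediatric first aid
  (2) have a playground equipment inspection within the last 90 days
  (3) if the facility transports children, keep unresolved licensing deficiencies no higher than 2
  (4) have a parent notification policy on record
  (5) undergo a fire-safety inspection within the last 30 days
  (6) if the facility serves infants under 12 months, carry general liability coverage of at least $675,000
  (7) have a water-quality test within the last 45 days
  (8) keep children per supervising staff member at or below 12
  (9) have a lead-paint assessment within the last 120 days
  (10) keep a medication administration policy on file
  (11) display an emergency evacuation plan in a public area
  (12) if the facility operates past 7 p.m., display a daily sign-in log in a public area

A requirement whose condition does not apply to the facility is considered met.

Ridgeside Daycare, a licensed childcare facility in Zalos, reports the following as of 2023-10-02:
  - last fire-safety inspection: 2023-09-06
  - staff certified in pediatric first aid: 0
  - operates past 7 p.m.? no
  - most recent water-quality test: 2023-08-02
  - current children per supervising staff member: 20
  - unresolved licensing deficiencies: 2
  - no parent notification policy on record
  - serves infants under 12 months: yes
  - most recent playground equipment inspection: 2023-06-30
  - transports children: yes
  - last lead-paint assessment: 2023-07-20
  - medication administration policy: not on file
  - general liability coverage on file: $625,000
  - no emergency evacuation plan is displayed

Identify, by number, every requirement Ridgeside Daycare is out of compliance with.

1, 2, 4, 6, 7, 8, 10, 11

1. staff certified in pediatric first aid 0 < 5 → not met
2. playground equipment inspection 94 days ago vs limit 90 → not met
3. condition 'transports children' holds; unresolved licensing deficiencies 2 ≤ 2 → met
4. parent notification policy absent → not met
5. fire-safety inspection 26 days ago vs limit 30 → met
6. condition 'serves infants under 12 months' holds; general liability coverage $625,000 < $675,000 → not met
7. water-quality test 61 days ago vs limit 45 → not met
8. children per supervising staff member 20 > 12 → not met
9. lead-paint assessment 74 days ago vs limit 120 → met
10. medication administration policy absent → not met
11. emergency evacuation plan absent → not met
12. condition 'operates past 7 p.m.' does not hold → requirement n/a → met
Not met: 1, 2, 4, 6, 7, 8, 10, 11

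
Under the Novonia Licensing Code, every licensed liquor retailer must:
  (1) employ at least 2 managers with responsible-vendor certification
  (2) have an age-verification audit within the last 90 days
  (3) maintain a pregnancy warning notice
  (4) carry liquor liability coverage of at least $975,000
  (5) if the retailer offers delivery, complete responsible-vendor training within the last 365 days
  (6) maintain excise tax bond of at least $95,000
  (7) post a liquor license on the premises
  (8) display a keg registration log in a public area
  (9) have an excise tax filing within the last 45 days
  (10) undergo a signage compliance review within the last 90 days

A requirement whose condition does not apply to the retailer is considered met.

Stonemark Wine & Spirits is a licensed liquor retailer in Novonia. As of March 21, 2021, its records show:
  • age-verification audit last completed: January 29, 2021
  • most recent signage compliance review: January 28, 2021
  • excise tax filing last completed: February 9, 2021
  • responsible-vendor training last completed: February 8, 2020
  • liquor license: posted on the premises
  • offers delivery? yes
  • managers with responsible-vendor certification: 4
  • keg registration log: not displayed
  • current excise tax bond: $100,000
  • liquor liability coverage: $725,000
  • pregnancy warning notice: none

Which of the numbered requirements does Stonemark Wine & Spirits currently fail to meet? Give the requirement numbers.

1. managers with responsible-vendor certification 4 ≥ 2 → met
2. age-verification audit 51 days ago vs limit 90 → met
3. pregnancy warning notice absent → not met
4. liquor liability coverage $725,000 < $975,000 → not met
5. condition 'offers delivery' holds; responsible-vendor training 407 days ago vs limit 365 → not met
6. excise tax bond $100,000 ≥ $95,000 → met
7. liquor license present → met
8. keg registration log absent → not met
9. excise tax filing 40 days ago vs limit 45 → met
10. signage compliance review 52 days ago vs limit 90 → met
Not met: 3, 4, 5, 8

3, 4, 5, 8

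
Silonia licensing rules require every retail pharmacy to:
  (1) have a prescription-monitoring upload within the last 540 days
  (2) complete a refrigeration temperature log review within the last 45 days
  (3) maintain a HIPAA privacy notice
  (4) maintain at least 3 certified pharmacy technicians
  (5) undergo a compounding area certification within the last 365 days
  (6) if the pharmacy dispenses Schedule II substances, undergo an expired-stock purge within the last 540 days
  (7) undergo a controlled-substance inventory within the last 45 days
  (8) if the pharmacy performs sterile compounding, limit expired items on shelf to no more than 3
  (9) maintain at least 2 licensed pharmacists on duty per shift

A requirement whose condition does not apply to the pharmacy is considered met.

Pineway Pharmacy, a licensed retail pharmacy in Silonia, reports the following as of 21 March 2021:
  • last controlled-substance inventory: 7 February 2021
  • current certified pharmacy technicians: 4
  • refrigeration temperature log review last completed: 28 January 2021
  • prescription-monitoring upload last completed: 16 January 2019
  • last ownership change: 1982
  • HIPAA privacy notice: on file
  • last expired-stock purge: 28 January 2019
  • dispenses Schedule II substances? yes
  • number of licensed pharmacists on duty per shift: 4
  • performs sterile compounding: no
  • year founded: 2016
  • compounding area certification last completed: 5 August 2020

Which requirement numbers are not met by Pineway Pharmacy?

1. prescription-monitoring upload 795 days ago vs limit 540 → not met
2. refrigeration temperature log review 52 days ago vs limit 45 → not met
3. HIPAA privacy notice present → met
4. certified pharmacy technicians 4 ≥ 3 → met
5. compounding area certification 228 days ago vs limit 365 → met
6. condition 'dispenses Schedule II substances' holds; expired-stock purge 783 days ago vs limit 540 → not met
7. controlled-substance inventory 42 days ago vs limit 45 → met
8. condition 'performs sterile compounding' does not hold → requirement n/a → met
9. licensed pharmacists on duty per shift 4 ≥ 2 → met
Not met: 1, 2, 6

1, 2, 6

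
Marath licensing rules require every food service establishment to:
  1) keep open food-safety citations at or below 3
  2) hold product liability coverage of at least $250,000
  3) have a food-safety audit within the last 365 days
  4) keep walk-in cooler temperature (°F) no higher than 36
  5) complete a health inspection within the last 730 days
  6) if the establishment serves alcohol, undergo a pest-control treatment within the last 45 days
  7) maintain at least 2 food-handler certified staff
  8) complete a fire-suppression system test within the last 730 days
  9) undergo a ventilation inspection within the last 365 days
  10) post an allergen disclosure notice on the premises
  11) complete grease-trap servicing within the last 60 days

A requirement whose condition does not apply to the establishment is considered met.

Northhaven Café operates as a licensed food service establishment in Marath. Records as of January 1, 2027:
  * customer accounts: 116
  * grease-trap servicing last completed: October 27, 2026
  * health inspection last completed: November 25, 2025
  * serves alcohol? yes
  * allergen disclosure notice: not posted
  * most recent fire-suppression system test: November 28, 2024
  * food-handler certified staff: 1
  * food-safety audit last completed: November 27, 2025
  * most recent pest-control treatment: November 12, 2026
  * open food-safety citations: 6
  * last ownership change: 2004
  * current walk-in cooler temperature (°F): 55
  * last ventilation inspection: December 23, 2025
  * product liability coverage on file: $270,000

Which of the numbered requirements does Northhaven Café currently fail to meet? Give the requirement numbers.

1, 3, 4, 6, 7, 8, 9, 10, 11

1. open food-safety citations 6 > 3 → not met
2. product liability coverage $270,000 ≥ $250,000 → met
3. food-safety audit 400 days ago vs limit 365 → not met
4. walk-in cooler temperature (°F) 55 > 36 → not met
5. health inspection 402 days ago vs limit 730 → met
6. condition 'serves alcohol' holds; pest-control treatment 50 days ago vs limit 45 → not met
7. food-handler certified staff 1 < 2 → not met
8. fire-suppression system test 764 days ago vs limit 730 → not met
9. ventilation inspection 374 days ago vs limit 365 → not met
10. allergen disclosure notice absent → not met
11. grease-trap servicing 66 days ago vs limit 60 → not met
Not met: 1, 3, 4, 6, 7, 8, 9, 10, 11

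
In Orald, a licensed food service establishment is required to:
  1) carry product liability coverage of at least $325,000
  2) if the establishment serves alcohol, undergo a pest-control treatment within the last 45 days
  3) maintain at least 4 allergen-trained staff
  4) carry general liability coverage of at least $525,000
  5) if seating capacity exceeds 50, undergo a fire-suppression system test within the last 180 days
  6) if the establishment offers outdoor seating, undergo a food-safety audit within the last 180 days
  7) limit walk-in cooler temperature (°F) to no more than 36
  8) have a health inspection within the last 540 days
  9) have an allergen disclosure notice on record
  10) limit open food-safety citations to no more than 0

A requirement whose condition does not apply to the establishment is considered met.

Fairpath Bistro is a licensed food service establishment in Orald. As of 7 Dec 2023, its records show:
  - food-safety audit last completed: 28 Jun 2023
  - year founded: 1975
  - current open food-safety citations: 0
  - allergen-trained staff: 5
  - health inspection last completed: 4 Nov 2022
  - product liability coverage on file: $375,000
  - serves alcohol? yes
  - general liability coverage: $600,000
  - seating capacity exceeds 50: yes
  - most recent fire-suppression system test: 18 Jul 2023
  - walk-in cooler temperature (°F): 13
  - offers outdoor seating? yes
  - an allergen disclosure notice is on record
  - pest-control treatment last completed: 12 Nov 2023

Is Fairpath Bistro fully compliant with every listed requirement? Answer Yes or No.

Yes

1. product liability coverage $375,000 ≥ $325,000 → met
2. condition 'serves alcohol' holds; pest-control treatment 25 days ago vs limit 45 → met
3. allergen-trained staff 5 ≥ 4 → met
4. general liability coverage $600,000 ≥ $525,000 → met
5. condition 'seating capacity exceeds 50' holds; fire-suppression system test 142 days ago vs limit 180 → met
6. condition 'offers outdoor seating' holds; food-safety audit 162 days ago vs limit 180 → met
7. walk-in cooler temperature (°F) 13 ≤ 36 → met
8. health inspection 398 days ago vs limit 540 → met
9. allergen disclosure notice present → met
10. open food-safety citations 0 ≤ 0 → met
All met.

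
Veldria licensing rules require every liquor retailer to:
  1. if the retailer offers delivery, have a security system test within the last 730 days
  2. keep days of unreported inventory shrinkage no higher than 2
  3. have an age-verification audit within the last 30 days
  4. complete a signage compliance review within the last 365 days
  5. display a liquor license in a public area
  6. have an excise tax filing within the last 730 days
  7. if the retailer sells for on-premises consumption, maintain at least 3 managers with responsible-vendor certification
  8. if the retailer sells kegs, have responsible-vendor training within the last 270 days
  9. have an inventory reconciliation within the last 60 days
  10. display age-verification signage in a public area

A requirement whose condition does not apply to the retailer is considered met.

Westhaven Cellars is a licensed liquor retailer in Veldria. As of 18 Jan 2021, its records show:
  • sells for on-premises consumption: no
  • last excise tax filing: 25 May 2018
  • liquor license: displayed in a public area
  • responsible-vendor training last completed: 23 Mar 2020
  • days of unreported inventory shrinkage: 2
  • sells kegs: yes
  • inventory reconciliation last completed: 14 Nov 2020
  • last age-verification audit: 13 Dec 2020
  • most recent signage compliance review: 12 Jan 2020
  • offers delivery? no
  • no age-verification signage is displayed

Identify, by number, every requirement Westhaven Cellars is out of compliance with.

1. condition 'offers delivery' does not hold → requirement n/a → met
2. days of unreported inventory shrinkage 2 ≤ 2 → met
3. age-verification audit 36 days ago vs limit 30 → not met
4. signage compliance review 372 days ago vs limit 365 → not met
5. liquor license present → met
6. excise tax filing 969 days ago vs limit 730 → not met
7. condition 'sells for on-premises consumption' does not hold → requirement n/a → met
8. condition 'sells kegs' holds; responsible-vendor training 301 days ago vs limit 270 → not met
9. inventory reconciliation 65 days ago vs limit 60 → not met
10. age-verification signage absent → not met
Not met: 3, 4, 6, 8, 9, 10

3, 4, 6, 8, 9, 10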